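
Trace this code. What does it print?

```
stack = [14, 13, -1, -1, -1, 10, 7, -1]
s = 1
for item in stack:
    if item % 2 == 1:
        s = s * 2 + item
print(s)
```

item=14: not odd
item=13: odd, s = 1*2+13 = 15
item=-1: odd, s = 15*2+(-1) = 29
item=-1: odd, s = 29*2+(-1) = 57
item=-1: odd, s = 57*2+(-1) = 113
item=10: not odd
item=7: odd, s = 113*2+7 = 233
item=-1: odd, s = 233*2+(-1) = 465

465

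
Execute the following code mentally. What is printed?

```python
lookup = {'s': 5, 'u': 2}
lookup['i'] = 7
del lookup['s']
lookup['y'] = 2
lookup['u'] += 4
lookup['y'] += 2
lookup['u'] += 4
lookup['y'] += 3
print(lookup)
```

{'u': 10, 'i': 7, 'y': 7}

lookup['i'] = 7 → {'s': 5, 'u': 2, 'i': 7}
del 's' → {'u': 2, 'i': 7}
lookup['y'] = 2 → {'u': 2, 'i': 7, 'y': 2}
lookup['u'] = 2+4 = 6 → {'u': 6, 'i': 7, 'y': 2}
lookup['y'] = 2+2 = 4 → {'u': 6, 'i': 7, 'y': 4}
lookup['u'] = 6+4 = 10 → {'u': 10, 'i': 7, 'y': 4}
lookup['y'] = 4+3 = 7 → {'u': 10, 'i': 7, 'y': 7}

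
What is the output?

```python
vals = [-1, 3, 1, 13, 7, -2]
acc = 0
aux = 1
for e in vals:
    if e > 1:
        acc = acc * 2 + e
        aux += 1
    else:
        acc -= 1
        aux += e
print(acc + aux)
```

34

e=-1: not >1, acc = 0-1 = -1; aux=0
e=3: >1, acc = (-1)*2+3 = 1; aux=1
e=1: not >1, acc = 1-1 = 0; aux=2
e=13: >1, acc = 0*2+13 = 13; aux=3
e=7: >1, acc = 13*2+7 = 33; aux=4
e=-2: not >1, acc = 33-1 = 32; aux=2
acc+aux = 32+2 = 34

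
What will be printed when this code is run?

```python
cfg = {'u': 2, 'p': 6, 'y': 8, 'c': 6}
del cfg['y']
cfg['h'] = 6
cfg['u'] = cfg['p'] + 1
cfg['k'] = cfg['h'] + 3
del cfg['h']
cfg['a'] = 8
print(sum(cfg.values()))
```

36

del 'y' → {'u': 2, 'p': 6, 'c': 6}
cfg['h'] = 6 → {'u': 2, 'p': 6, 'c': 6, 'h': 6}
cfg['u'] = cfg['p']+1 = 7 → {'u': 7, 'p': 6, 'c': 6, 'h': 6}
cfg['k'] = cfg['h']+3 = 9 → {'u': 7, 'p': 6, 'c': 6, 'h': 6, 'k': 9}
del 'h' → {'u': 7, 'p': 6, 'c': 6, 'k': 9}
cfg['a'] = 8 → {'u': 7, 'p': 6, 'c': 6, 'k': 9, 'a': 8}
sum of values = 36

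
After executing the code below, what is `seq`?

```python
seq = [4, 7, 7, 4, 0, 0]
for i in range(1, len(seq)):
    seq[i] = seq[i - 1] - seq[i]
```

[4, -3, -10, -14, -14, -14]

i=1: seq[1] = 4-7 = -3 → [4, -3, 7, 4, 0, 0]
i=2: seq[2] = (-3)-7 = -10 → [4, -3, -10, 4, 0, 0]
i=3: seq[3] = (-10)-4 = -14 → [4, -3, -10, -14, 0, 0]
i=4: seq[4] = (-14)-0 = -14 → [4, -3, -10, -14, -14, 0]
i=5: seq[5] = (-14)-0 = -14 → [4, -3, -10, -14, -14, -14]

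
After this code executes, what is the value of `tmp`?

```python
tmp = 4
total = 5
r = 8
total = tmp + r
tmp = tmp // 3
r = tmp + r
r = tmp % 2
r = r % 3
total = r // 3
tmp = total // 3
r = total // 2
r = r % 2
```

total = 4+8 = 12
tmp = 4//3 = 1
r = 1+8 = 9
r = 1%2 = 1
r = 1%3 = 1
total = 1//3 = 0
tmp = 0//3 = 0
r = 0//2 = 0
r = 0%2 = 0

0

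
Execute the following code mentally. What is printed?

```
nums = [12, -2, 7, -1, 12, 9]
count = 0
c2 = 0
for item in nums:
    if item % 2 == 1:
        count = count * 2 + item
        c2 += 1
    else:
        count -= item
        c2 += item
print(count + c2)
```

item=12: not odd, count = 0-12 = -12; c2=12
item=-2: not odd, count = (-12)-(-2) = -10; c2=10
item=7: odd, count = (-10)*2+7 = -13; c2=11
item=-1: odd, count = (-13)*2+(-1) = -27; c2=12
item=12: not odd, count = (-27)-12 = -39; c2=24
item=9: odd, count = (-39)*2+9 = -69; c2=25
count+c2 = (-69)+25 = -44

-44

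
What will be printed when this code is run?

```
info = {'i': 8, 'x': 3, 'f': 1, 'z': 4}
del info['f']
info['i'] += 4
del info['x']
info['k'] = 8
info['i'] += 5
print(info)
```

del 'f' → {'i': 8, 'x': 3, 'z': 4}
info['i'] = 8+4 = 12 → {'i': 12, 'x': 3, 'z': 4}
del 'x' → {'i': 12, 'z': 4}
info['k'] = 8 → {'i': 12, 'z': 4, 'k': 8}
info['i'] = 12+5 = 17 → {'i': 17, 'z': 4, 'k': 8}

{'i': 17, 'z': 4, 'k': 8}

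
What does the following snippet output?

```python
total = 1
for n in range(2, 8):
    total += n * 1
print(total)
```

28

n=2: total = 1+2*1 = 3
n=3: total = 3+3*1 = 6
n=4: total = 6+4*1 = 10
n=5: total = 10+5*1 = 15
n=6: total = 15+6*1 = 21
n=7: total = 21+7*1 = 28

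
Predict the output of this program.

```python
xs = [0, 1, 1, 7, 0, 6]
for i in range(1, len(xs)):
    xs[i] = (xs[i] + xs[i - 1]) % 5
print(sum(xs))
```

11

i=1: xs[1] = (1+0)%5 = 1 → [0, 1, 1, 7, 0, 6]
i=2: xs[2] = (1+1)%5 = 2 → [0, 1, 2, 7, 0, 6]
i=3: xs[3] = (7+2)%5 = 4 → [0, 1, 2, 4, 0, 6]
i=4: xs[4] = (0+4)%5 = 4 → [0, 1, 2, 4, 4, 6]
i=5: xs[5] = (6+4)%5 = 0 → [0, 1, 2, 4, 4, 0]
sum = 11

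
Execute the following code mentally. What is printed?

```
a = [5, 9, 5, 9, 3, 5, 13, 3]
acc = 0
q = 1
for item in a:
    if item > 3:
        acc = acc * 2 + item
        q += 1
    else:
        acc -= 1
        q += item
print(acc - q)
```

item=5: >3, acc = 0*2+5 = 5; q=2
item=9: >3, acc = 5*2+9 = 19; q=3
item=5: >3, acc = 19*2+5 = 43; q=4
item=9: >3, acc = 43*2+9 = 95; q=5
item=3: not >3, acc = 95-1 = 94; q=8
item=5: >3, acc = 94*2+5 = 193; q=9
item=13: >3, acc = 193*2+13 = 399; q=10
item=3: not >3, acc = 399-1 = 398; q=13
acc-q = 398-13 = 385

385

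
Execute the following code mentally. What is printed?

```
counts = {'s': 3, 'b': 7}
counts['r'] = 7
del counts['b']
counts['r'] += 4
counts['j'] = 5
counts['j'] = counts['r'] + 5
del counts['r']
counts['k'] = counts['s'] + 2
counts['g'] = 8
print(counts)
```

{'s': 3, 'j': 16, 'k': 5, 'g': 8}

counts['r'] = 7 → {'s': 3, 'b': 7, 'r': 7}
del 'b' → {'s': 3, 'r': 7}
counts['r'] = 7+4 = 11 → {'s': 3, 'r': 11}
counts['j'] = 5 → {'s': 3, 'r': 11, 'j': 5}
counts['j'] = counts['r']+5 = 16 → {'s': 3, 'r': 11, 'j': 16}
del 'r' → {'s': 3, 'j': 16}
counts['k'] = counts['s']+2 = 5 → {'s': 3, 'j': 16, 'k': 5}
counts['g'] = 8 → {'s': 3, 'j': 16, 'k': 5, 'g': 8}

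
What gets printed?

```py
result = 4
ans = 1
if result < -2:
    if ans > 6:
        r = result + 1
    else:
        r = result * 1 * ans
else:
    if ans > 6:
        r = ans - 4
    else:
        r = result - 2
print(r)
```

2

result=4, ans=1
result < -2 is False; ans > 6 is False
→ r = result - 2 = 2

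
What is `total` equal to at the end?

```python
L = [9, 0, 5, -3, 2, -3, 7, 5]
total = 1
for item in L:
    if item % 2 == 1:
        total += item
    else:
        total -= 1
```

item=9: odd, total = 1+9 = 10
item=0: not odd, total = 10-1 = 9
item=5: odd, total = 9+5 = 14
item=-3: odd, total = 14+(-3) = 11
item=2: not odd, total = 11-1 = 10
item=-3: odd, total = 10+(-3) = 7
item=7: odd, total = 7+7 = 14
item=5: odd, total = 14+5 = 19

19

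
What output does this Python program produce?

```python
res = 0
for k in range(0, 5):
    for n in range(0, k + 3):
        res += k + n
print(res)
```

115

k=0,n=0: res = 0+0 = 0
k=0,n=1: res = 0+1 = 1
k=0,n=2: res = 1+2 = 3
k=1,n=0: res = 3+1 = 4
k=1,n=1: res = 4+2 = 6
k=1,n=2: res = 6+3 = 9
k=1,n=3: res = 9+4 = 13
k=2,n=0: res = 13+2 = 15
k=2,n=1: res = 15+3 = 18
k=2,n=2: res = 18+4 = 22
k=2,n=3: res = 22+5 = 27
k=2,n=4: res = 27+6 = 33
k=3,n=0: res = 33+3 = 36
k=3,n=1: res = 36+4 = 40
k=3,n=2: res = 40+5 = 45
k=3,n=3: res = 45+6 = 51
k=3,n=4: res = 51+7 = 58
k=3,n=5: res = 58+8 = 66
k=4,n=0: res = 66+4 = 70
k=4,n=1: res = 70+5 = 75
k=4,n=2: res = 75+6 = 81
k=4,n=3: res = 81+7 = 88
k=4,n=4: res = 88+8 = 96
k=4,n=5: res = 96+9 = 105
k=4,n=6: res = 105+10 = 115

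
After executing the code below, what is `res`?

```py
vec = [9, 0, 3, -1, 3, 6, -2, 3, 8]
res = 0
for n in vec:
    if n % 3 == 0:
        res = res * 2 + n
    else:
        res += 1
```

350

n=9: %3==0, res = 0*2+9 = 9
n=0: %3==0, res = 9*2+0 = 18
n=3: %3==0, res = 18*2+3 = 39
n=-1: not %3==0, res = 39+1 = 40
n=3: %3==0, res = 40*2+3 = 83
n=6: %3==0, res = 83*2+6 = 172
n=-2: not %3==0, res = 172+1 = 173
n=3: %3==0, res = 173*2+3 = 349
n=8: not %3==0, res = 349+1 = 350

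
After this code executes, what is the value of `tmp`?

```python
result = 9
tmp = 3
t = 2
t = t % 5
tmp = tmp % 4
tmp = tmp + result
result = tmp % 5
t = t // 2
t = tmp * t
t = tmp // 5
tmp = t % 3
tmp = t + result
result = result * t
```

4

t = 2%5 = 2
tmp = 3%4 = 3
tmp = 3+9 = 12
result = 12%5 = 2
t = 2//2 = 1
t = 12*1 = 12
t = 12//5 = 2
tmp = 2%3 = 2
tmp = 2+2 = 4
result = 2*2 = 4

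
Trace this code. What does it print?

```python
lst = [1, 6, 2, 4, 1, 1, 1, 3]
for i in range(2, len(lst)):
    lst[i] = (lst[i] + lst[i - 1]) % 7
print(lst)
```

[1, 6, 1, 5, 6, 0, 1, 4]

i=2: lst[2] = (2+6)%7 = 1 → [1, 6, 1, 4, 1, 1, 1, 3]
i=3: lst[3] = (4+1)%7 = 5 → [1, 6, 1, 5, 1, 1, 1, 3]
i=4: lst[4] = (1+5)%7 = 6 → [1, 6, 1, 5, 6, 1, 1, 3]
i=5: lst[5] = (1+6)%7 = 0 → [1, 6, 1, 5, 6, 0, 1, 3]
i=6: lst[6] = (1+0)%7 = 1 → [1, 6, 1, 5, 6, 0, 1, 3]
i=7: lst[7] = (3+1)%7 = 4 → [1, 6, 1, 5, 6, 0, 1, 4]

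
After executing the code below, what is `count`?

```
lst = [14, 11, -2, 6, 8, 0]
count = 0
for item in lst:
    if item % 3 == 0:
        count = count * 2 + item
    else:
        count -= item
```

-96

item=14: not %3==0, count = 0-14 = -14
item=11: not %3==0, count = (-14)-11 = -25
item=-2: not %3==0, count = (-25)-(-2) = -23
item=6: %3==0, count = (-23)*2+6 = -40
item=8: not %3==0, count = (-40)-8 = -48
item=0: %3==0, count = (-48)*2+0 = -96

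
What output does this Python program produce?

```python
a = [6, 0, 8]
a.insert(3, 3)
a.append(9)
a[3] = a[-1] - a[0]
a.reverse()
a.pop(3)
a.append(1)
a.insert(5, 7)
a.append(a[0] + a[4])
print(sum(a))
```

insert 3 at 3 → [6, 0, 8, 3]
append 9 → [6, 0, 8, 3, 9]
a[3] = a[-1]-a[0] = 9-6 = 3 → [6, 0, 8, 3, 9]
reverse → [9, 3, 8, 0, 6]
pop(3) removes 0 → [9, 3, 8, 6]
append 1 → [9, 3, 8, 6, 1]
insert 7 at 5 → [9, 3, 8, 6, 1, 7]
append a[0]+a[4] = 9+1 = 10 → [9, 3, 8, 6, 1, 7, 10]
sum = 44

44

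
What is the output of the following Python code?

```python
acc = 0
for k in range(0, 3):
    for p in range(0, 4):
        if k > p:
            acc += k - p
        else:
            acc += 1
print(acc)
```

k=0,p=0: not 0>0, acc = 0+1 = 1
k=0,p=1: not 0>1, acc = 1+1 = 2
k=0,p=2: not 0>2, acc = 2+1 = 3
k=0,p=3: not 0>3, acc = 3+1 = 4
k=1,p=0: 1>0, acc = 4+1 = 5
k=1,p=1: not 1>1, acc = 5+1 = 6
k=1,p=2: not 1>2, acc = 6+1 = 7
k=1,p=3: not 1>3, acc = 7+1 = 8
k=2,p=0: 2>0, acc = 8+2 = 10
k=2,p=1: 2>1, acc = 10+1 = 11
k=2,p=2: not 2>2, acc = 11+1 = 12
k=2,p=3: not 2>3, acc = 12+1 = 13

13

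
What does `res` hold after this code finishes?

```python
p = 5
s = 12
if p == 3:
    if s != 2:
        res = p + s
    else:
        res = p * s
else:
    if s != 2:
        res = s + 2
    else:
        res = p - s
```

p=5, s=12
p == 3 is False; s != 2 is True
→ res = s + 2 = 14

14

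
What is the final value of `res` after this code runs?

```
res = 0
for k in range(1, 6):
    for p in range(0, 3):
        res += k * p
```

k=1,p=0: res = 0+0 = 0
k=1,p=1: res = 0+1 = 1
k=1,p=2: res = 1+2 = 3
k=2,p=0: res = 3+0 = 3
k=2,p=1: res = 3+2 = 5
k=2,p=2: res = 5+4 = 9
k=3,p=0: res = 9+0 = 9
k=3,p=1: res = 9+3 = 12
k=3,p=2: res = 12+6 = 18
k=4,p=0: res = 18+0 = 18
k=4,p=1: res = 18+4 = 22
k=4,p=2: res = 22+8 = 30
k=5,p=0: res = 30+0 = 30
k=5,p=1: res = 30+5 = 35
k=5,p=2: res = 35+10 = 45

45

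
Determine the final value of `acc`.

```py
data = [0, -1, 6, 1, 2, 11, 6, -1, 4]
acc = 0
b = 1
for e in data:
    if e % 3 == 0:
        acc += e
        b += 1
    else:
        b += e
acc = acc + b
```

32

e=0: %3==0, acc = 0+0 = 0; b=2
e=-1: not %3==0; b=1
e=6: %3==0, acc = 0+6 = 6; b=2
e=1: not %3==0; b=3
e=2: not %3==0; b=5
e=11: not %3==0; b=16
e=6: %3==0, acc = 6+6 = 12; b=17
e=-1: not %3==0; b=16
e=4: not %3==0; b=20
acc+b = 12+20 = 32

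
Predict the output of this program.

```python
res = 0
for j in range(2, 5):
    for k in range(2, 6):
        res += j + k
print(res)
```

j=2,k=2: res = 0+4 = 4
j=2,k=3: res = 4+5 = 9
j=2,k=4: res = 9+6 = 15
j=2,k=5: res = 15+7 = 22
j=3,k=2: res = 22+5 = 27
j=3,k=3: res = 27+6 = 33
j=3,k=4: res = 33+7 = 40
j=3,k=5: res = 40+8 = 48
j=4,k=2: res = 48+6 = 54
j=4,k=3: res = 54+7 = 61
j=4,k=4: res = 61+8 = 69
j=4,k=5: res = 69+9 = 78

78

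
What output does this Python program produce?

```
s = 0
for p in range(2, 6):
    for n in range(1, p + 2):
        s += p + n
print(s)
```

p=2,n=1: s = 0+3 = 3
p=2,n=2: s = 3+4 = 7
p=2,n=3: s = 7+5 = 12
p=3,n=1: s = 12+4 = 16
p=3,n=2: s = 16+5 = 21
p=3,n=3: s = 21+6 = 27
p=3,n=4: s = 27+7 = 34
p=4,n=1: s = 34+5 = 39
p=4,n=2: s = 39+6 = 45
p=4,n=3: s = 45+7 = 52
p=4,n=4: s = 52+8 = 60
p=4,n=5: s = 60+9 = 69
p=5,n=1: s = 69+6 = 75
p=5,n=2: s = 75+7 = 82
p=5,n=3: s = 82+8 = 90
p=5,n=4: s = 90+9 = 99
p=5,n=5: s = 99+10 = 109
p=5,n=6: s = 109+11 = 120

120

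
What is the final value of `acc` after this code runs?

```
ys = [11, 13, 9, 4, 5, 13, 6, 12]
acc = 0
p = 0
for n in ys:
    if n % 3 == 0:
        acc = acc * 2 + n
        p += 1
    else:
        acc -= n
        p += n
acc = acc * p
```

-10780

n=11: not %3==0, acc = 0-11 = -11; p=11
n=13: not %3==0, acc = (-11)-13 = -24; p=24
n=9: %3==0, acc = (-24)*2+9 = -39; p=25
n=4: not %3==0, acc = (-39)-4 = -43; p=29
n=5: not %3==0, acc = (-43)-5 = -48; p=34
n=13: not %3==0, acc = (-48)-13 = -61; p=47
n=6: %3==0, acc = (-61)*2+6 = -116; p=48
n=12: %3==0, acc = (-116)*2+12 = -220; p=49
acc*p = (-220)*49 = -10780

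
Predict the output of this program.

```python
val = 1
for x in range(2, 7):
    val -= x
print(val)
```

-19

x=2: val = 1-2 = -1
x=3: val = (-1)-3 = -4
x=4: val = (-4)-4 = -8
x=5: val = (-8)-5 = -13
x=6: val = (-13)-6 = -19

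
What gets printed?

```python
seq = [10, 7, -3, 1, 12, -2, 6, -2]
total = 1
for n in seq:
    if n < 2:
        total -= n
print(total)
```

n=10: not <2
n=7: not <2
n=-3: <2, total = 1-(-3) = 4
n=1: <2, total = 4-1 = 3
n=12: not <2
n=-2: <2, total = 3-(-2) = 5
n=6: not <2
n=-2: <2, total = 5-(-2) = 7

7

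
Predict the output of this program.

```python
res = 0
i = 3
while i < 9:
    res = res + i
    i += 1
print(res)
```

i=3: res = 0+3 = 3
i=4: res = 3+4 = 7
i=5: res = 7+5 = 12
i=6: res = 12+6 = 18
i=7: res = 18+7 = 25
i=8: res = 25+8 = 33

33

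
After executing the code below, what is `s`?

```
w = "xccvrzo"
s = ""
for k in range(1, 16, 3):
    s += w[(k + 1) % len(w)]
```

k=1: add w[2]='c' → 'c'
k=4: add w[5]='z' → 'cz'
k=7: add w[1]='c' → 'czc'
k=10: add w[4]='r' → 'czcr'
k=13: add w[0]='x' → 'czcrx'

'czcrx'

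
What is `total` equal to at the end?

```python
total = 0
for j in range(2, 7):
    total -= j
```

j=2: total = 0-2 = -2
j=3: total = (-2)-3 = -5
j=4: total = (-5)-4 = -9
j=5: total = (-9)-5 = -14
j=6: total = (-14)-6 = -20

-20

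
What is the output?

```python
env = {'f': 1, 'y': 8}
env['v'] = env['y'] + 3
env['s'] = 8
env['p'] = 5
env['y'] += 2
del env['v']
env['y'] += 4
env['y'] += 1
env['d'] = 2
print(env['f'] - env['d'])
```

env['v'] = env['y']+3 = 11 → {'f': 1, 'y': 8, 'v': 11}
env['s'] = 8 → {'f': 1, 'y': 8, 'v': 11, 's': 8}
env['p'] = 5 → {'f': 1, 'y': 8, 'v': 11, 's': 8, 'p': 5}
env['y'] = 8+2 = 10 → {'f': 1, 'y': 10, 'v': 11, 's': 8, 'p': 5}
del 'v' → {'f': 1, 'y': 10, 's': 8, 'p': 5}
env['y'] = 10+4 = 14 → {'f': 1, 'y': 14, 's': 8, 'p': 5}
env['y'] = 14+1 = 15 → {'f': 1, 'y': 15, 's': 8, 'p': 5}
env['d'] = 2 → {'f': 1, 'y': 15, 's': 8, 'p': 5, 'd': 2}
env['f']-env['d'] = 1-2 = -1

-1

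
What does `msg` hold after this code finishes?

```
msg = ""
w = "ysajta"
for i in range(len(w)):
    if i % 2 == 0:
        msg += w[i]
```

'yat'

i=0: add 'y' → 'y'
i=1: skip
i=2: add 'a' → 'ya'
i=3: skip
i=4: add 't' → 'yat'
i=5: skip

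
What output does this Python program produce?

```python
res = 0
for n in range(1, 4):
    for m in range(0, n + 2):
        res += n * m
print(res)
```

n=1,m=0: res = 0+0 = 0
n=1,m=1: res = 0+1 = 1
n=1,m=2: res = 1+2 = 3
n=2,m=0: res = 3+0 = 3
n=2,m=1: res = 3+2 = 5
n=2,m=2: res = 5+4 = 9
n=2,m=3: res = 9+6 = 15
n=3,m=0: res = 15+0 = 15
n=3,m=1: res = 15+3 = 18
n=3,m=2: res = 18+6 = 24
n=3,m=3: res = 24+9 = 33
n=3,m=4: res = 33+12 = 45

45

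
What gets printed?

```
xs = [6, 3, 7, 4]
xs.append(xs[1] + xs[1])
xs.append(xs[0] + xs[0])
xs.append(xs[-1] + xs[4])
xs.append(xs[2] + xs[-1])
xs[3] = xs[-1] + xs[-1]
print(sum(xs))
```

append xs[1]+xs[1] = 3+3 = 6 → [6, 3, 7, 4, 6]
append xs[0]+xs[0] = 6+6 = 12 → [6, 3, 7, 4, 6, 12]
append xs[-1]+xs[4] = 12+6 = 18 → [6, 3, 7, 4, 6, 12, 18]
append xs[2]+xs[-1] = 7+18 = 25 → [6, 3, 7, 4, 6, 12, 18, 25]
xs[3] = xs[-1]+xs[-1] = 25+25 = 50 → [6, 3, 7, 50, 6, 12, 18, 25]
sum = 127

127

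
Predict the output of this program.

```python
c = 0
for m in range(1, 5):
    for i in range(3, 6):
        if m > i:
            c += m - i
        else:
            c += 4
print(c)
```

45

m=1,i=3: not 1>3, c = 0+4 = 4
m=1,i=4: not 1>4, c = 4+4 = 8
m=1,i=5: not 1>5, c = 8+4 = 12
m=2,i=3: not 2>3, c = 12+4 = 16
m=2,i=4: not 2>4, c = 16+4 = 20
m=2,i=5: not 2>5, c = 20+4 = 24
m=3,i=3: not 3>3, c = 24+4 = 28
m=3,i=4: not 3>4, c = 28+4 = 32
m=3,i=5: not 3>5, c = 32+4 = 36
m=4,i=3: 4>3, c = 36+1 = 37
m=4,i=4: not 4>4, c = 37+4 = 41
m=4,i=5: not 4>5, c = 41+4 = 45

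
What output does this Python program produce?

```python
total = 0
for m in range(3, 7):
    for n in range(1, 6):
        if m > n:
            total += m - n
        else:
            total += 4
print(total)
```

58

m=3,n=1: 3>1, total = 0+2 = 2
m=3,n=2: 3>2, total = 2+1 = 3
m=3,n=3: not 3>3, total = 3+4 = 7
m=3,n=4: not 3>4, total = 7+4 = 11
m=3,n=5: not 3>5, total = 11+4 = 15
m=4,n=1: 4>1, total = 15+3 = 18
m=4,n=2: 4>2, total = 18+2 = 20
m=4,n=3: 4>3, total = 20+1 = 21
m=4,n=4: not 4>4, total = 21+4 = 25
m=4,n=5: not 4>5, total = 25+4 = 29
m=5,n=1: 5>1, total = 29+4 = 33
m=5,n=2: 5>2, total = 33+3 = 36
m=5,n=3: 5>3, total = 36+2 = 38
m=5,n=4: 5>4, total = 38+1 = 39
m=5,n=5: not 5>5, total = 39+4 = 43
m=6,n=1: 6>1, total = 43+5 = 48
m=6,n=2: 6>2, total = 48+4 = 52
m=6,n=3: 6>3, total = 52+3 = 55
m=6,n=4: 6>4, total = 55+2 = 57
m=6,n=5: 6>5, total = 57+1 = 58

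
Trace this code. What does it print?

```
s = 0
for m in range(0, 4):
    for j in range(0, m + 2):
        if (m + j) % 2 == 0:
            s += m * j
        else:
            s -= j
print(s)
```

4

m=0,j=0: even sum, s = 0+0 = 0
m=0,j=1: odd sum, s = 0-1 = -1
m=1,j=0: odd sum, s = (-1)-0 = -1
m=1,j=1: even sum, s = (-1)+1 = 0
m=1,j=2: odd sum, s = 0-2 = -2
m=2,j=0: even sum, s = (-2)+0 = -2
m=2,j=1: odd sum, s = (-2)-1 = -3
m=2,j=2: even sum, s = (-3)+4 = 1
m=2,j=3: odd sum, s = 1-3 = -2
m=3,j=0: odd sum, s = (-2)-0 = -2
m=3,j=1: even sum, s = (-2)+3 = 1
m=3,j=2: odd sum, s = 1-2 = -1
m=3,j=3: even sum, s = (-1)+9 = 8
m=3,j=4: odd sum, s = 8-4 = 4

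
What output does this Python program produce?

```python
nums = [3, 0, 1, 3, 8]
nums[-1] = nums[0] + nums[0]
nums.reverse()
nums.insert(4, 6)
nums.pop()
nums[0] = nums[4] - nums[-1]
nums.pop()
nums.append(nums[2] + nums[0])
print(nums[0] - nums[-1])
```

-1

nums[-1] = nums[0]+nums[0] = 3+3 = 6 → [3, 0, 1, 3, 6]
reverse → [6, 3, 1, 0, 3]
insert 6 at 4 → [6, 3, 1, 0, 6, 3]
pop() removes 3 → [6, 3, 1, 0, 6]
nums[0] = nums[4]-nums[-1] = 6-6 = 0 → [0, 3, 1, 0, 6]
pop() removes 6 → [0, 3, 1, 0]
append nums[2]+nums[0] = 1+0 = 1 → [0, 3, 1, 0, 1]
nums[0]-nums[-1] = 0-1 = -1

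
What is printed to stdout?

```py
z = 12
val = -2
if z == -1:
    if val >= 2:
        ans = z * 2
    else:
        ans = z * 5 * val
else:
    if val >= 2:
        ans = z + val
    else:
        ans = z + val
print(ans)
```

10

z=12, val=-2
z == -1 is False; val >= 2 is False
→ ans = z + val = 10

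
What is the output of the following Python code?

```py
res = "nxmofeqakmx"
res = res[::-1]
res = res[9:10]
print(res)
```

x

reverse → 'xmkaqefomxn'
slice [9:10] → 'x'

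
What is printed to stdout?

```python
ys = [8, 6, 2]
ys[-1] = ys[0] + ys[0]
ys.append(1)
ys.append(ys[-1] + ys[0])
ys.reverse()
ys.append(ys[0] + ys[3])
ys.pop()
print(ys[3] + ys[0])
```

15

ys[-1] = ys[0]+ys[0] = 8+8 = 16 → [8, 6, 16]
append 1 → [8, 6, 16, 1]
append ys[-1]+ys[0] = 1+8 = 9 → [8, 6, 16, 1, 9]
reverse → [9, 1, 16, 6, 8]
append ys[0]+ys[3] = 9+6 = 15 → [9, 1, 16, 6, 8, 15]
pop() removes 15 → [9, 1, 16, 6, 8]
ys[3]+ys[0] = 6+9 = 15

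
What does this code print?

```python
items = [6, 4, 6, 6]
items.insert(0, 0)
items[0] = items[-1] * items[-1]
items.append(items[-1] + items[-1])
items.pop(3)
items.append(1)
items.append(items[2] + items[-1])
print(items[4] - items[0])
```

insert 0 at 0 → [0, 6, 4, 6, 6]
items[0] = items[-1]*items[-1] = 6*6 = 36 → [36, 6, 4, 6, 6]
append items[-1]+items[-1] = 6+6 = 12 → [36, 6, 4, 6, 6, 12]
pop(3) removes 6 → [36, 6, 4, 6, 12]
append 1 → [36, 6, 4, 6, 12, 1]
append items[2]+items[-1] = 4+1 = 5 → [36, 6, 4, 6, 12, 1, 5]
items[4]-items[0] = 12-36 = -24

-24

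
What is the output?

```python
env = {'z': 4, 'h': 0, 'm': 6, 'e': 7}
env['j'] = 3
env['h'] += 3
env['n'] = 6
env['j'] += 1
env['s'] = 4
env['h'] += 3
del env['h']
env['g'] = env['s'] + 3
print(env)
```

env['j'] = 3 → {'z': 4, 'h': 0, 'm': 6, 'e': 7, 'j': 3}
env['h'] = 0+3 = 3 → {'z': 4, 'h': 3, 'm': 6, 'e': 7, 'j': 3}
env['n'] = 6 → {'z': 4, 'h': 3, 'm': 6, 'e': 7, 'j': 3, 'n': 6}
env['j'] = 3+1 = 4 → {'z': 4, 'h': 3, 'm': 6, 'e': 7, 'j': 4, 'n': 6}
env['s'] = 4 → {'z': 4, 'h': 3, 'm': 6, 'e': 7, 'j': 4, 'n': 6, 's': 4}
env['h'] = 3+3 = 6 → {'z': 4, 'h': 6, 'm': 6, 'e': 7, 'j': 4, 'n': 6, 's': 4}
del 'h' → {'z': 4, 'm': 6, 'e': 7, 'j': 4, 'n': 6, 's': 4}
env['g'] = env['s']+3 = 7 → {'z': 4, 'm': 6, 'e': 7, 'j': 4, 'n': 6, 's': 4, 'g': 7}

{'z': 4, 'm': 6, 'e': 7, 'j': 4, 'n': 6, 's': 4, 'g': 7}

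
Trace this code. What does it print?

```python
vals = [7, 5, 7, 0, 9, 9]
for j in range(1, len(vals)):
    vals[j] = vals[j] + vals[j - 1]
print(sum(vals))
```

122

j=1: vals[1] = 5+7 = 12 → [7, 12, 7, 0, 9, 9]
j=2: vals[2] = 7+12 = 19 → [7, 12, 19, 0, 9, 9]
j=3: vals[3] = 0+19 = 19 → [7, 12, 19, 19, 9, 9]
j=4: vals[4] = 9+19 = 28 → [7, 12, 19, 19, 28, 9]
j=5: vals[5] = 9+28 = 37 → [7, 12, 19, 19, 28, 37]
sum = 122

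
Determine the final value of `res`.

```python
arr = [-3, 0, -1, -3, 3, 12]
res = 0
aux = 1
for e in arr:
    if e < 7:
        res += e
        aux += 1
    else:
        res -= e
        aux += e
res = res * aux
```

-288

e=-3: <7, res = 0+(-3) = -3; aux=2
e=0: <7, res = (-3)+0 = -3; aux=3
e=-1: <7, res = (-3)+(-1) = -4; aux=4
e=-3: <7, res = (-4)+(-3) = -7; aux=5
e=3: <7, res = (-7)+3 = -4; aux=6
e=12: not <7, res = (-4)-12 = -16; aux=18
res*aux = (-16)*18 = -288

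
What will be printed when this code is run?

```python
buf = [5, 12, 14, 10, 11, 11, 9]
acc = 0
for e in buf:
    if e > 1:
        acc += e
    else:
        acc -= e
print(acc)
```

72

e=5: >1, acc = 0+5 = 5
e=12: >1, acc = 5+12 = 17
e=14: >1, acc = 17+14 = 31
e=10: >1, acc = 31+10 = 41
e=11: >1, acc = 41+11 = 52
e=11: >1, acc = 52+11 = 63
e=9: >1, acc = 63+9 = 72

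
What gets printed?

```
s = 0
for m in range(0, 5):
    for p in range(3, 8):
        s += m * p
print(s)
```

250

m=0,p=3: s = 0+0 = 0
m=0,p=4: s = 0+0 = 0
m=0,p=5: s = 0+0 = 0
m=0,p=6: s = 0+0 = 0
m=0,p=7: s = 0+0 = 0
m=1,p=3: s = 0+3 = 3
m=1,p=4: s = 3+4 = 7
m=1,p=5: s = 7+5 = 12
m=1,p=6: s = 12+6 = 18
m=1,p=7: s = 18+7 = 25
m=2,p=3: s = 25+6 = 31
m=2,p=4: s = 31+8 = 39
m=2,p=5: s = 39+10 = 49
m=2,p=6: s = 49+12 = 61
m=2,p=7: s = 61+14 = 75
m=3,p=3: s = 75+9 = 84
m=3,p=4: s = 84+12 = 96
m=3,p=5: s = 96+15 = 111
m=3,p=6: s = 111+18 = 129
m=3,p=7: s = 129+21 = 150
m=4,p=3: s = 150+12 = 162
m=4,p=4: s = 162+16 = 178
m=4,p=5: s = 178+20 = 198
m=4,p=6: s = 198+24 = 222
m=4,p=7: s = 222+28 = 250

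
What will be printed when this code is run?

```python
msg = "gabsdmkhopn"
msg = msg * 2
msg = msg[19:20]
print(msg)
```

repeat ×2 → 'gabsdmkhopngabsdmkhopn'
slice [19:20] → 'o'

o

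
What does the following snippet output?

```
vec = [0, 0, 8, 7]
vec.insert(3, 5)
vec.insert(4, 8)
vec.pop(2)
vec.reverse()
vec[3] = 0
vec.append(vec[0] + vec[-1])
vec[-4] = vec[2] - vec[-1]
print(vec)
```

insert 5 at 3 → [0, 0, 8, 5, 7]
insert 8 at 4 → [0, 0, 8, 5, 8, 7]
pop(2) removes 8 → [0, 0, 5, 8, 7]
reverse → [7, 8, 5, 0, 0]
vec[3] = 0 → [7, 8, 5, 0, 0]
append vec[0]+vec[-1] = 7+0 = 7 → [7, 8, 5, 0, 0, 7]
vec[-4] = vec[2]-vec[-1] = 5-7 = -2 → [7, 8, -2, 0, 0, 7]

[7, 8, -2, 0, 0, 7]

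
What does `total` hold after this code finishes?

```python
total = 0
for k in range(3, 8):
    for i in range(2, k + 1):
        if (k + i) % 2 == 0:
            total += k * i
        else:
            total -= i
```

219

k=3,i=2: odd sum, total = 0-2 = -2
k=3,i=3: even sum, total = (-2)+9 = 7
k=4,i=2: even sum, total = 7+8 = 15
k=4,i=3: odd sum, total = 15-3 = 12
k=4,i=4: even sum, total = 12+16 = 28
k=5,i=2: odd sum, total = 28-2 = 26
k=5,i=3: even sum, total = 26+15 = 41
k=5,i=4: odd sum, total = 41-4 = 37
k=5,i=5: even sum, total = 37+25 = 62
k=6,i=2: even sum, total = 62+12 = 74
k=6,i=3: odd sum, total = 74-3 = 71
k=6,i=4: even sum, total = 71+24 = 95
k=6,i=5: odd sum, total = 95-5 = 90
k=6,i=6: even sum, total = 90+36 = 126
k=7,i=2: odd sum, total = 126-2 = 124
k=7,i=3: even sum, total = 124+21 = 145
k=7,i=4: odd sum, total = 145-4 = 141
k=7,i=5: even sum, total = 141+35 = 176
k=7,i=6: odd sum, total = 176-6 = 170
k=7,i=7: even sum, total = 170+49 = 219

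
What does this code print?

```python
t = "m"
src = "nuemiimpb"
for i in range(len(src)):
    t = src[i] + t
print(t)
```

i=0: prepend 'n' → 'nm'
i=1: prepend 'u' → 'unm'
i=2: prepend 'e' → 'eunm'
i=3: prepend 'm' → 'meunm'
i=4: prepend 'i' → 'imeunm'
i=5: prepend 'i' → 'iimeunm'
i=6: prepend 'm' → 'miimeunm'
i=7: prepend 'p' → 'pmiimeunm'
i=8: prepend 'b' → 'bpmiimeunm'

bpmiimeunm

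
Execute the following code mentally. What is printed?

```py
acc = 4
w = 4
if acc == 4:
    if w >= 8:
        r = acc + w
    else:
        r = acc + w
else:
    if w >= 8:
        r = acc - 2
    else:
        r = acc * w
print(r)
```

8

acc=4, w=4
acc == 4 is True; w >= 8 is False
→ r = acc + w = 8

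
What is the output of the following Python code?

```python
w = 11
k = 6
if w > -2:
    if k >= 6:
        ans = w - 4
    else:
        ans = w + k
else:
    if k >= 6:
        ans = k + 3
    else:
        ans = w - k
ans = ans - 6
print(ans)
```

w=11, k=6
w > -2 is True; k >= 6 is True
→ ans = w - 4 = 7
ans = 7-6 = 1

1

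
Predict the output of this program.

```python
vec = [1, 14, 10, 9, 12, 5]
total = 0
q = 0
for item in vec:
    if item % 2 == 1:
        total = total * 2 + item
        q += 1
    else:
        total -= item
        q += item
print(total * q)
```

-3627

item=1: odd, total = 0*2+1 = 1; q=1
item=14: not odd, total = 1-14 = -13; q=15
item=10: not odd, total = (-13)-10 = -23; q=25
item=9: odd, total = (-23)*2+9 = -37; q=26
item=12: not odd, total = (-37)-12 = -49; q=38
item=5: odd, total = (-49)*2+5 = -93; q=39
total*q = (-93)*39 = -3627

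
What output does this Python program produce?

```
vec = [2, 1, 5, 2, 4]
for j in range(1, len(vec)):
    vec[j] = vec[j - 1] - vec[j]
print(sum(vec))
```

j=1: vec[1] = 2-1 = 1 → [2, 1, 5, 2, 4]
j=2: vec[2] = 1-5 = -4 → [2, 1, -4, 2, 4]
j=3: vec[3] = (-4)-2 = -6 → [2, 1, -4, -6, 4]
j=4: vec[4] = (-6)-4 = -10 → [2, 1, -4, -6, -10]
sum = -17

-17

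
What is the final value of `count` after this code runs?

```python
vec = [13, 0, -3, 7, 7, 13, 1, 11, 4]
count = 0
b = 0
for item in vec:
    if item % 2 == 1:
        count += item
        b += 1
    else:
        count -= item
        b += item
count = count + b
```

56

item=13: odd, count = 0+13 = 13; b=1
item=0: not odd, count = 13-0 = 13; b=1
item=-3: odd, count = 13+(-3) = 10; b=2
item=7: odd, count = 10+7 = 17; b=3
item=7: odd, count = 17+7 = 24; b=4
item=13: odd, count = 24+13 = 37; b=5
item=1: odd, count = 37+1 = 38; b=6
item=11: odd, count = 38+11 = 49; b=7
item=4: not odd, count = 49-4 = 45; b=11
count+b = 45+11 = 56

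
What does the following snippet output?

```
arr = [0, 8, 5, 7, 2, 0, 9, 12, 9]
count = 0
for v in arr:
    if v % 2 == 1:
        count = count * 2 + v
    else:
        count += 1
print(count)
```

137

v=0: not odd, count = 0+1 = 1
v=8: not odd, count = 1+1 = 2
v=5: odd, count = 2*2+5 = 9
v=7: odd, count = 9*2+7 = 25
v=2: not odd, count = 25+1 = 26
v=0: not odd, count = 26+1 = 27
v=9: odd, count = 27*2+9 = 63
v=12: not odd, count = 63+1 = 64
v=9: odd, count = 64*2+9 = 137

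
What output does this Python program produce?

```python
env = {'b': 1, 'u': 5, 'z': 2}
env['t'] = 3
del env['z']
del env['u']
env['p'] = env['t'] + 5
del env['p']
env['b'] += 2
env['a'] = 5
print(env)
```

env['t'] = 3 → {'b': 1, 'u': 5, 'z': 2, 't': 3}
del 'z' → {'b': 1, 'u': 5, 't': 3}
del 'u' → {'b': 1, 't': 3}
env['p'] = env['t']+5 = 8 → {'b': 1, 't': 3, 'p': 8}
del 'p' → {'b': 1, 't': 3}
env['b'] = 1+2 = 3 → {'b': 3, 't': 3}
env['a'] = 5 → {'b': 3, 't': 3, 'a': 5}

{'b': 3, 't': 3, 'a': 5}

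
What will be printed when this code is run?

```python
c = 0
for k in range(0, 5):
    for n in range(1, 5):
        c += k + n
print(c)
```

k=0,n=1: c = 0+1 = 1
k=0,n=2: c = 1+2 = 3
k=0,n=3: c = 3+3 = 6
k=0,n=4: c = 6+4 = 10
k=1,n=1: c = 10+2 = 12
k=1,n=2: c = 12+3 = 15
k=1,n=3: c = 15+4 = 19
k=1,n=4: c = 19+5 = 24
k=2,n=1: c = 24+3 = 27
k=2,n=2: c = 27+4 = 31
k=2,n=3: c = 31+5 = 36
k=2,n=4: c = 36+6 = 42
k=3,n=1: c = 42+4 = 46
k=3,n=2: c = 46+5 = 51
k=3,n=3: c = 51+6 = 57
k=3,n=4: c = 57+7 = 64
k=4,n=1: c = 64+5 = 69
k=4,n=2: c = 69+6 = 75
k=4,n=3: c = 75+7 = 82
k=4,n=4: c = 82+8 = 90

90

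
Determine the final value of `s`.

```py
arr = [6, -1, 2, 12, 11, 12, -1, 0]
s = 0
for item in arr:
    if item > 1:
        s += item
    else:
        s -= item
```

item=6: >1, s = 0+6 = 6
item=-1: not >1, s = 6-(-1) = 7
item=2: >1, s = 7+2 = 9
item=12: >1, s = 9+12 = 21
item=11: >1, s = 21+11 = 32
item=12: >1, s = 32+12 = 44
item=-1: not >1, s = 44-(-1) = 45
item=0: not >1, s = 45-0 = 45

45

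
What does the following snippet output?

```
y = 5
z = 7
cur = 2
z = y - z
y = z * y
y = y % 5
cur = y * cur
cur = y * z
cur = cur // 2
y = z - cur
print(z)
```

-2

z = 5-7 = -2
y = (-2)*5 = -10
y = (-10)%5 = 0
cur = 0*2 = 0
cur = 0*(-2) = 0
cur = 0//2 = 0
y = (-2)-0 = -2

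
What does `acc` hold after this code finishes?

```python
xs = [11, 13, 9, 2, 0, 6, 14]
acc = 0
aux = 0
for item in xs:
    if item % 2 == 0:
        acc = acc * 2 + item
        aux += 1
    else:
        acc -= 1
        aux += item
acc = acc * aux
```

item=11: not even, acc = 0-1 = -1; aux=11
item=13: not even, acc = (-1)-1 = -2; aux=24
item=9: not even, acc = (-2)-1 = -3; aux=33
item=2: even, acc = (-3)*2+2 = -4; aux=34
item=0: even, acc = (-4)*2+0 = -8; aux=35
item=6: even, acc = (-8)*2+6 = -10; aux=36
item=14: even, acc = (-10)*2+14 = -6; aux=37
acc*aux = (-6)*37 = -222

-222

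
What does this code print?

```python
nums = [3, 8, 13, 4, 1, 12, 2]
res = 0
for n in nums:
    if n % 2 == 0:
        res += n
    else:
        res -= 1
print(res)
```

n=3: not even, res = 0-1 = -1
n=8: even, res = (-1)+8 = 7
n=13: not even, res = 7-1 = 6
n=4: even, res = 6+4 = 10
n=1: not even, res = 10-1 = 9
n=12: even, res = 9+12 = 21
n=2: even, res = 21+2 = 23

23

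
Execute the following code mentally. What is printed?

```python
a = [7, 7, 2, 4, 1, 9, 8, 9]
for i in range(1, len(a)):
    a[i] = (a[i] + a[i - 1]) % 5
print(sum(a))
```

i=1: a[1] = (7+7)%5 = 4 → [7, 4, 2, 4, 1, 9, 8, 9]
i=2: a[2] = (2+4)%5 = 1 → [7, 4, 1, 4, 1, 9, 8, 9]
i=3: a[3] = (4+1)%5 = 0 → [7, 4, 1, 0, 1, 9, 8, 9]
i=4: a[4] = (1+0)%5 = 1 → [7, 4, 1, 0, 1, 9, 8, 9]
i=5: a[5] = (9+1)%5 = 0 → [7, 4, 1, 0, 1, 0, 8, 9]
i=6: a[6] = (8+0)%5 = 3 → [7, 4, 1, 0, 1, 0, 3, 9]
i=7: a[7] = (9+3)%5 = 2 → [7, 4, 1, 0, 1, 0, 3, 2]
sum = 18

18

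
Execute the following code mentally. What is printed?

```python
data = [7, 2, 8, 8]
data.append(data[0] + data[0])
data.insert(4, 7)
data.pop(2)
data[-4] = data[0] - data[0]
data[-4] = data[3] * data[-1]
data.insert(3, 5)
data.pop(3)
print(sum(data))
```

134

append data[0]+data[0] = 7+7 = 14 → [7, 2, 8, 8, 14]
insert 7 at 4 → [7, 2, 8, 8, 7, 14]
pop(2) removes 8 → [7, 2, 8, 7, 14]
data[-4] = data[0]-data[0] = 7-7 = 0 → [7, 0, 8, 7, 14]
data[-4] = data[3]*data[-1] = 7*14 = 98 → [7, 98, 8, 7, 14]
insert 5 at 3 → [7, 98, 8, 5, 7, 14]
pop(3) removes 5 → [7, 98, 8, 7, 14]
sum = 134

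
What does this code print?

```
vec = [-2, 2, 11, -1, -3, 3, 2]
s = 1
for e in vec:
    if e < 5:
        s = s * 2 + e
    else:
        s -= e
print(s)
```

e=-2: <5, s = 1*2+(-2) = 0
e=2: <5, s = 0*2+2 = 2
e=11: not <5, s = 2-11 = -9
e=-1: <5, s = (-9)*2+(-1) = -19
e=-3: <5, s = (-19)*2+(-3) = -41
e=3: <5, s = (-41)*2+3 = -79
e=2: <5, s = (-79)*2+2 = -156

-156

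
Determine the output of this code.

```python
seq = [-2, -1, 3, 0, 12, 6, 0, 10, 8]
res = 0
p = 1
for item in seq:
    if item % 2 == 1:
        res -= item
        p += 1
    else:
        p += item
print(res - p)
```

item=-2: not odd; p=-1
item=-1: odd, res = 0-(-1) = 1; p=0
item=3: odd, res = 1-3 = -2; p=1
item=0: not odd; p=1
item=12: not odd; p=13
item=6: not odd; p=19
item=0: not odd; p=19
item=10: not odd; p=29
item=8: not odd; p=37
res-p = (-2)-37 = -39

-39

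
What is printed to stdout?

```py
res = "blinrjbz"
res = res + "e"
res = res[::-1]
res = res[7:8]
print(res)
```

l

+ 'e' → 'blinrjbze'
reverse → 'ezbjrnilb'
slice [7:8] → 'l'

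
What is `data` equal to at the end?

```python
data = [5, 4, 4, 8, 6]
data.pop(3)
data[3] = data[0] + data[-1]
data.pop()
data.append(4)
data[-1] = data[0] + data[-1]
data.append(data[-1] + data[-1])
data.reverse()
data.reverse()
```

pop(3) removes 8 → [5, 4, 4, 6]
data[3] = data[0]+data[-1] = 5+6 = 11 → [5, 4, 4, 11]
pop() removes 11 → [5, 4, 4]
append 4 → [5, 4, 4, 4]
data[-1] = data[0]+data[-1] = 5+4 = 9 → [5, 4, 4, 9]
append data[-1]+data[-1] = 9+9 = 18 → [5, 4, 4, 9, 18]
reverse → [18, 9, 4, 4, 5]
reverse → [5, 4, 4, 9, 18]

[5, 4, 4, 9, 18]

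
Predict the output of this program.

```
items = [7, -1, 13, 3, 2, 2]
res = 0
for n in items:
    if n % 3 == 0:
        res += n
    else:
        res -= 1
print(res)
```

n=7: not %3==0, res = 0-1 = -1
n=-1: not %3==0, res = (-1)-1 = -2
n=13: not %3==0, res = (-2)-1 = -3
n=3: %3==0, res = (-3)+3 = 0
n=2: not %3==0, res = 0-1 = -1
n=2: not %3==0, res = (-1)-1 = -2

-2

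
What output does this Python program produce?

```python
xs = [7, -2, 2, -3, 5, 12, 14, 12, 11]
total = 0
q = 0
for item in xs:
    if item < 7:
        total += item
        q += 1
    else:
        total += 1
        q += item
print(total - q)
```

-53

item=7: not <7, total = 0+1 = 1; q=7
item=-2: <7, total = 1+(-2) = -1; q=8
item=2: <7, total = (-1)+2 = 1; q=9
item=-3: <7, total = 1+(-3) = -2; q=10
item=5: <7, total = (-2)+5 = 3; q=11
item=12: not <7, total = 3+1 = 4; q=23
item=14: not <7, total = 4+1 = 5; q=37
item=12: not <7, total = 5+1 = 6; q=49
item=11: not <7, total = 6+1 = 7; q=60
total-q = 7-60 = -53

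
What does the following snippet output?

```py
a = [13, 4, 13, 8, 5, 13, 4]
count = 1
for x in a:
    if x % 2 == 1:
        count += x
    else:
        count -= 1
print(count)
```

x=13: odd, count = 1+13 = 14
x=4: not odd, count = 14-1 = 13
x=13: odd, count = 13+13 = 26
x=8: not odd, count = 26-1 = 25
x=5: odd, count = 25+5 = 30
x=13: odd, count = 30+13 = 43
x=4: not odd, count = 43-1 = 42

42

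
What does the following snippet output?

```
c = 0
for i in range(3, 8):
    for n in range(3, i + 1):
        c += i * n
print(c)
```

380

i=3,n=3: c = 0+9 = 9
i=4,n=3: c = 9+12 = 21
i=4,n=4: c = 21+16 = 37
i=5,n=3: c = 37+15 = 52
i=5,n=4: c = 52+20 = 72
i=5,n=5: c = 72+25 = 97
i=6,n=3: c = 97+18 = 115
i=6,n=4: c = 115+24 = 139
i=6,n=5: c = 139+30 = 169
i=6,n=6: c = 169+36 = 205
i=7,n=3: c = 205+21 = 226
i=7,n=4: c = 226+28 = 254
i=7,n=5: c = 254+35 = 289
i=7,n=6: c = 289+42 = 331
i=7,n=7: c = 331+49 = 380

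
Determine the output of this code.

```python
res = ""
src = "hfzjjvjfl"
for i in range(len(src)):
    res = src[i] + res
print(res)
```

lfjvjjzfh

i=0: prepend 'h' → 'h'
i=1: prepend 'f' → 'fh'
i=2: prepend 'z' → 'zfh'
i=3: prepend 'j' → 'jzfh'
i=4: prepend 'j' → 'jjzfh'
i=5: prepend 'v' → 'vjjzfh'
i=6: prepend 'j' → 'jvjjzfh'
i=7: prepend 'f' → 'fjvjjzfh'
i=8: prepend 'l' → 'lfjvjjzfh'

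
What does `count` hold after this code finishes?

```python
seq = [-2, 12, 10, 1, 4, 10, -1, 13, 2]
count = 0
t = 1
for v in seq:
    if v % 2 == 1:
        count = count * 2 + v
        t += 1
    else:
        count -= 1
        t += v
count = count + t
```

22

v=-2: not odd, count = 0-1 = -1; t=-1
v=12: not odd, count = (-1)-1 = -2; t=11
v=10: not odd, count = (-2)-1 = -3; t=21
v=1: odd, count = (-3)*2+1 = -5; t=22
v=4: not odd, count = (-5)-1 = -6; t=26
v=10: not odd, count = (-6)-1 = -7; t=36
v=-1: odd, count = (-7)*2+(-1) = -15; t=37
v=13: odd, count = (-15)*2+13 = -17; t=38
v=2: not odd, count = (-17)-1 = -18; t=40
count+t = (-18)+40 = 22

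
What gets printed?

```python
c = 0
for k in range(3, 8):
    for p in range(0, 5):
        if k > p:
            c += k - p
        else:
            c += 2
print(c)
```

82

k=3,p=0: 3>0, c = 0+3 = 3
k=3,p=1: 3>1, c = 3+2 = 5
k=3,p=2: 3>2, c = 5+1 = 6
k=3,p=3: not 3>3, c = 6+2 = 8
k=3,p=4: not 3>4, c = 8+2 = 10
k=4,p=0: 4>0, c = 10+4 = 14
k=4,p=1: 4>1, c = 14+3 = 17
k=4,p=2: 4>2, c = 17+2 = 19
k=4,p=3: 4>3, c = 19+1 = 20
k=4,p=4: not 4>4, c = 20+2 = 22
k=5,p=0: 5>0, c = 22+5 = 27
k=5,p=1: 5>1, c = 27+4 = 31
k=5,p=2: 5>2, c = 31+3 = 34
k=5,p=3: 5>3, c = 34+2 = 36
k=5,p=4: 5>4, c = 36+1 = 37
k=6,p=0: 6>0, c = 37+6 = 43
k=6,p=1: 6>1, c = 43+5 = 48
k=6,p=2: 6>2, c = 48+4 = 52
k=6,p=3: 6>3, c = 52+3 = 55
k=6,p=4: 6>4, c = 55+2 = 57
k=7,p=0: 7>0, c = 57+7 = 64
k=7,p=1: 7>1, c = 64+6 = 70
k=7,p=2: 7>2, c = 70+5 = 75
k=7,p=3: 7>3, c = 75+4 = 79
k=7,p=4: 7>4, c = 79+3 = 82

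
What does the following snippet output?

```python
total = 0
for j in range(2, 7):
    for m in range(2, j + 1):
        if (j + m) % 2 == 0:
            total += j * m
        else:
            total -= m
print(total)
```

130

j=2,m=2: even sum, total = 0+4 = 4
j=3,m=2: odd sum, total = 4-2 = 2
j=3,m=3: even sum, total = 2+9 = 11
j=4,m=2: even sum, total = 11+8 = 19
j=4,m=3: odd sum, total = 19-3 = 16
j=4,m=4: even sum, total = 16+16 = 32
j=5,m=2: odd sum, total = 32-2 = 30
j=5,m=3: even sum, total = 30+15 = 45
j=5,m=4: odd sum, total = 45-4 = 41
j=5,m=5: even sum, total = 41+25 = 66
j=6,m=2: even sum, total = 66+12 = 78
j=6,m=3: odd sum, total = 78-3 = 75
j=6,m=4: even sum, total = 75+24 = 99
j=6,m=5: odd sum, total = 99-5 = 94
j=6,m=6: even sum, total = 94+36 = 130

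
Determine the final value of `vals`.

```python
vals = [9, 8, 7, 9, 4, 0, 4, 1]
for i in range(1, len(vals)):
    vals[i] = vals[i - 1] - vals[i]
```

i=1: vals[1] = 9-8 = 1 → [9, 1, 7, 9, 4, 0, 4, 1]
i=2: vals[2] = 1-7 = -6 → [9, 1, -6, 9, 4, 0, 4, 1]
i=3: vals[3] = (-6)-9 = -15 → [9, 1, -6, -15, 4, 0, 4, 1]
i=4: vals[4] = (-15)-4 = -19 → [9, 1, -6, -15, -19, 0, 4, 1]
i=5: vals[5] = (-19)-0 = -19 → [9, 1, -6, -15, -19, -19, 4, 1]
i=6: vals[6] = (-19)-4 = -23 → [9, 1, -6, -15, -19, -19, -23, 1]
i=7: vals[7] = (-23)-1 = -24 → [9, 1, -6, -15, -19, -19, -23, -24]

[9, 1, -6, -15, -19, -19, -23, -24]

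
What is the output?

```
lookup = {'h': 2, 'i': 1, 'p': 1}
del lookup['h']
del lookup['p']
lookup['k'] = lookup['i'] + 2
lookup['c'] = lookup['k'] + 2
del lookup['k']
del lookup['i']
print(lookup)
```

{'c': 5}

del 'h' → {'i': 1, 'p': 1}
del 'p' → {'i': 1}
lookup['k'] = lookup['i']+2 = 3 → {'i': 1, 'k': 3}
lookup['c'] = lookup['k']+2 = 5 → {'i': 1, 'k': 3, 'c': 5}
del 'k' → {'i': 1, 'c': 5}
del 'i' → {'c': 5}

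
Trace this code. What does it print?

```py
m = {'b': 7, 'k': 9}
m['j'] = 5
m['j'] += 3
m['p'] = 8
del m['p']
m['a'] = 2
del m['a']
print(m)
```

m['j'] = 5 → {'b': 7, 'k': 9, 'j': 5}
m['j'] = 5+3 = 8 → {'b': 7, 'k': 9, 'j': 8}
m['p'] = 8 → {'b': 7, 'k': 9, 'j': 8, 'p': 8}
del 'p' → {'b': 7, 'k': 9, 'j': 8}
m['a'] = 2 → {'b': 7, 'k': 9, 'j': 8, 'a': 2}
del 'a' → {'b': 7, 'k': 9, 'j': 8}

{'b': 7, 'k': 9, 'j': 8}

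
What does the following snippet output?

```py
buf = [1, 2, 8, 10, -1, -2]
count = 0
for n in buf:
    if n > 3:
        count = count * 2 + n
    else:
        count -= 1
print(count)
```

16

n=1: not >3, count = 0-1 = -1
n=2: not >3, count = (-1)-1 = -2
n=8: >3, count = (-2)*2+8 = 4
n=10: >3, count = 4*2+10 = 18
n=-1: not >3, count = 18-1 = 17
n=-2: not >3, count = 17-1 = 16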